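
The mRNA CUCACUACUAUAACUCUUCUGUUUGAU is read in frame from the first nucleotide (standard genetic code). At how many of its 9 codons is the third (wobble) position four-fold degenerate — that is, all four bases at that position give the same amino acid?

Codon 1 CUC (Leu): third position 4-fold.
Codon 2 ACU (Thr): third position 4-fold.
Codon 3 ACU (Thr): third position 4-fold.
Codon 4 AUA (Ile): third position 3-fold.
Codon 5 ACU (Thr): third position 4-fold.
Codon 6 CUU (Leu): third position 4-fold.
Codon 7 CUG (Leu): third position 4-fold.
Codon 8 UUU (Phe): third position 2-fold.
Codon 9 GAU (Asp): third position 2-fold.
Four-fold degenerate third positions: 6.

6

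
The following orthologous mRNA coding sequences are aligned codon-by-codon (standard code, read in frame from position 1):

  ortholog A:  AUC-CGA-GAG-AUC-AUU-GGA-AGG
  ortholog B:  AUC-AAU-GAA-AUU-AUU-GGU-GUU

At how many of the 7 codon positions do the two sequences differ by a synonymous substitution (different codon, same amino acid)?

3

Codon 1: AUC Ile / AUC Ile — identical.
Codon 2: CGA Arg / AAU Asn — nonsynonymous.
Codon 3: GAG Glu / GAA Glu — synonymous.
Codon 4: AUC Ile / AUU Ile — synonymous.
Codon 5: AUU Ile / AUU Ile — identical.
Codon 6: GGA Gly / GGU Gly — synonymous.
Codon 7: AGG Arg / GUU Val — nonsynonymous.
Synonymous differences: 3.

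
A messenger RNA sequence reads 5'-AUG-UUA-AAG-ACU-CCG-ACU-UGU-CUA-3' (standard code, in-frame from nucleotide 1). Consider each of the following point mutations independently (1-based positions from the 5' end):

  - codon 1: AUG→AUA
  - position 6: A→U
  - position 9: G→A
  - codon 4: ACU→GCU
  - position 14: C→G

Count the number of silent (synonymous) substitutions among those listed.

Codon 1: AUG (Met) → AUA (Ile) — missense.
Codon 2: UUA (Leu) → UUU (Phe) — missense.
Codon 3: AAG (Lys) → AAA (Lys) — synonymous.
Codon 4: ACU (Thr) → GCU (Ala) — missense.
Codon 5: CCG (Pro) → CGG (Arg) — missense.
Synonymous: 1 of 5.

1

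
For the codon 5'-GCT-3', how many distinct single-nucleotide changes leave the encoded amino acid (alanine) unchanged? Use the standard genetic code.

Position 1: none → 0 synonymous.
Position 2: none → 0 synonymous.
Position 3: GCC, GCA, GCG → 3 synonymous.
Total: 0 + 0 + 3 = 3.

3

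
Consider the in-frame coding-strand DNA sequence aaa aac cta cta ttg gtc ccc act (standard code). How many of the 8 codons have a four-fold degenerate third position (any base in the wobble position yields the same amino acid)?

Codon 1 AAA (Lys): third position 2-fold.
Codon 2 AAC (Asn): third position 2-fold.
Codon 3 CTA (Leu): third position 4-fold.
Codon 4 CTA (Leu): third position 4-fold.
Codon 5 TTG (Leu): third position 2-fold.
Codon 6 GTC (Val): third position 4-fold.
Codon 7 CCC (Pro): third position 4-fold.
Codon 8 ACT (Thr): third position 4-fold.
Four-fold degenerate third positions: 5.

5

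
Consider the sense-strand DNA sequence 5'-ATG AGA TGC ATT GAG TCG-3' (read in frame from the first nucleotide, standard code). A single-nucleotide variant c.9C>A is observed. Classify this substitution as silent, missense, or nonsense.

Position 9 falls in codon 3: TGC → Cys.
After the substitution the codon is TGA → Stop.
The new codon is a stop codon, so this is a nonsense mutation.

nonsense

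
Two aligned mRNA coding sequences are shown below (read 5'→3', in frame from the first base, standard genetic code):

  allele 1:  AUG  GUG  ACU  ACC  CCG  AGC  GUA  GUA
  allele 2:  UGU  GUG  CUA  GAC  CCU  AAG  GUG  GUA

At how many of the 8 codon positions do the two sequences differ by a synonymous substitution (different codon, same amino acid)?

Codon 1: AUG Met / UGU Cys — nonsynonymous.
Codon 2: GUG Val / GUG Val — identical.
Codon 3: ACU Thr / CUA Leu — nonsynonymous.
Codon 4: ACC Thr / GAC Asp — nonsynonymous.
Codon 5: CCG Pro / CCU Pro — synonymous.
Codon 6: AGC Ser / AAG Lys — nonsynonymous.
Codon 7: GUA Val / GUG Val — synonymous.
Codon 8: GUA Val / GUA Val — identical.
Synonymous differences: 2.

2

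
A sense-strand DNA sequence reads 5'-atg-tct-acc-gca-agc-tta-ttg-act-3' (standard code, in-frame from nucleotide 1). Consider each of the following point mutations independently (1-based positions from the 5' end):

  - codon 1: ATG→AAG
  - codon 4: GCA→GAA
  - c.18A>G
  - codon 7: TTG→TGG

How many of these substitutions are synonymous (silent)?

1

Codon 1: ATG (Met) → AAG (Lys) — missense.
Codon 4: GCA (Ala) → GAA (Glu) — missense.
Codon 6: TTA (Leu) → TTG (Leu) — synonymous.
Codon 7: TTG (Leu) → TGG (Trp) — missense.
Synonymous: 1 of 4.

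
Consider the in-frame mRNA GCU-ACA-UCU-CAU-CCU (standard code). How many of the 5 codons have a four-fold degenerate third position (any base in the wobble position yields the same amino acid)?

Codon 1 GCU (Ala): third position 4-fold.
Codon 2 ACA (Thr): third position 4-fold.
Codon 3 UCU (Ser): third position 4-fold.
Codon 4 CAU (His): third position 2-fold.
Codon 5 CCU (Pro): third position 4-fold.
Four-fold degenerate third positions: 4.

4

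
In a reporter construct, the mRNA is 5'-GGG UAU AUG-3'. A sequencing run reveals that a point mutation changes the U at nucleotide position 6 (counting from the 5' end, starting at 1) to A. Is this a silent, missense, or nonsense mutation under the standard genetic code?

Position 6 falls in codon 2: UAU → Tyr.
After the substitution the codon is UAA → Stop.
The new codon is a stop codon, so this is a nonsense mutation.

nonsense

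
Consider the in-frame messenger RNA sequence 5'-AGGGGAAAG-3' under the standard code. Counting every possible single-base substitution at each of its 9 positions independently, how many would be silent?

6

Codon 1 (AGG, Arg): 2 synonymous substitutions.
Codon 2 (GGA, Gly): 3 synonymous substitutions.
Codon 3 (AAG, Lys): 1 synonymous substitution.
Total: 2 + 3 + 1 = 6.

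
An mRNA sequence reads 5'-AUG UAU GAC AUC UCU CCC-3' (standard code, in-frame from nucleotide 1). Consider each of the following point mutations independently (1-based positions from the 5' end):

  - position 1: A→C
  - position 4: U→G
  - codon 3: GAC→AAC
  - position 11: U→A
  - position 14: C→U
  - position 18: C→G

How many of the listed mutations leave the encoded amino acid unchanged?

1

Codon 1: AUG (Met) → CUG (Leu) — missense.
Codon 2: UAU (Tyr) → GAU (Asp) — missense.
Codon 3: GAC (Asp) → AAC (Asn) — missense.
Codon 4: AUC (Ile) → AAC (Asn) — missense.
Codon 5: UCU (Ser) → UUU (Phe) — missense.
Codon 6: CCC (Pro) → CCG (Pro) — synonymous.
Synonymous: 1 of 6.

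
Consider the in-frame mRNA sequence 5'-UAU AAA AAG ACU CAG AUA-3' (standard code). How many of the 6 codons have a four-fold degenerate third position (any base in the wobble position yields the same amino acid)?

1

Codon 1 UAU (Tyr): third position 2-fold.
Codon 2 AAA (Lys): third position 2-fold.
Codon 3 AAG (Lys): third position 2-fold.
Codon 4 ACU (Thr): third position 4-fold.
Codon 5 CAG (Gln): third position 2-fold.
Codon 6 AUA (Ile): third position 3-fold.
Four-fold degenerate third positions: 1.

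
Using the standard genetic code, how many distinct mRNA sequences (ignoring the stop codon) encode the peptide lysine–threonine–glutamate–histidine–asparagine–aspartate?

128

Lys: 2 codons.
Thr: 4 codons.
Glu: 2 codons.
His: 2 codons.
Asn: 2 codons.
Asp: 2 codons.
2 × 4 × 2 × 2 × 2 × 2 = 128.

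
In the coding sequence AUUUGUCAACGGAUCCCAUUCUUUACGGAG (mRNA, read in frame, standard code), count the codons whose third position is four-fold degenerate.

Codon 1 AUU (Ile): third position 3-fold.
Codon 2 UGU (Cys): third position 2-fold.
Codon 3 CAA (Gln): third position 2-fold.
Codon 4 CGG (Arg): third position 4-fold.
Codon 5 AUC (Ile): third position 3-fold.
Codon 6 CCA (Pro): third position 4-fold.
Codon 7 UUC (Phe): third position 2-fold.
Codon 8 UUU (Phe): third position 2-fold.
Codon 9 ACG (Thr): third position 4-fold.
Codon 10 GAG (Glu): third position 2-fold.
Four-fold degenerate third positions: 3.

3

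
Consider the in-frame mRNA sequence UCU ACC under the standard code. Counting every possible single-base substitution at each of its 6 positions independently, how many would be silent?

6

Codon 1 (UCU, Ser): 3 synonymous substitutions.
Codon 2 (ACC, Thr): 3 synonymous substitutions.
Total: 3 + 3 = 6.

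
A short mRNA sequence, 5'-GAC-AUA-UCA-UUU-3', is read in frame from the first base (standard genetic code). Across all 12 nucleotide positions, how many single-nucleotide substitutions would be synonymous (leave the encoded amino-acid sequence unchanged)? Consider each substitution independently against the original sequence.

Codon 1 (GAC, Asp): 1 synonymous substitution.
Codon 2 (AUA, Ile): 2 synonymous substitutions.
Codon 3 (UCA, Ser): 3 synonymous substitutions.
Codon 4 (UUU, Phe): 1 synonymous substitution.
Total: 1 + 2 + 3 + 1 = 7.

7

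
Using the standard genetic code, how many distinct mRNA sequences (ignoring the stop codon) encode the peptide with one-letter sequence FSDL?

144

Phe: 2 codons.
Ser: 6 codons.
Asp: 2 codons.
Leu: 6 codons.
2 × 6 × 2 × 6 = 144.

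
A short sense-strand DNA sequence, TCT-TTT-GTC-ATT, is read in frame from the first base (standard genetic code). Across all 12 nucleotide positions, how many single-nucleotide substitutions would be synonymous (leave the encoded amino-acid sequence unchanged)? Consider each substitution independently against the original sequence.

Codon 1 (TCT, Ser): 3 synonymous substitutions.
Codon 2 (TTT, Phe): 1 synonymous substitution.
Codon 3 (GTC, Val): 3 synonymous substitutions.
Codon 4 (ATT, Ile): 2 synonymous substitutions.
Total: 3 + 1 + 3 + 2 = 9.

9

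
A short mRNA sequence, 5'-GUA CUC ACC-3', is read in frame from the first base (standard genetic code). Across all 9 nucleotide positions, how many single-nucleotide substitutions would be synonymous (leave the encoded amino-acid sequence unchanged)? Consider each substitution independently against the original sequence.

Codon 1 (GUA, Val): 3 synonymous substitutions.
Codon 2 (CUC, Leu): 3 synonymous substitutions.
Codon 3 (ACC, Thr): 3 synonymous substitutions.
Total: 3 + 3 + 3 = 9.

9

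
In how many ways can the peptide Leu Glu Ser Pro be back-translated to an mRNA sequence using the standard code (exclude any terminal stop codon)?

288

Leu: 6 codons.
Glu: 2 codons.
Ser: 6 codons.
Pro: 4 codons.
6 × 2 × 6 × 4 = 288.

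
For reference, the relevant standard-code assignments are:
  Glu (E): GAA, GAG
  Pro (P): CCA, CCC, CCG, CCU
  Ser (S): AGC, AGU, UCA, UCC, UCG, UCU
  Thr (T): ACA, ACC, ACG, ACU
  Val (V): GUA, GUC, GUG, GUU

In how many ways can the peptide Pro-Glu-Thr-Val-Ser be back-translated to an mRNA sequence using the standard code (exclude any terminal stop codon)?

Pro: 4 codons.
Glu: 2 codons.
Thr: 4 codons.
Val: 4 codons.
Ser: 6 codons.
4 × 2 × 4 × 4 × 6 = 768.

768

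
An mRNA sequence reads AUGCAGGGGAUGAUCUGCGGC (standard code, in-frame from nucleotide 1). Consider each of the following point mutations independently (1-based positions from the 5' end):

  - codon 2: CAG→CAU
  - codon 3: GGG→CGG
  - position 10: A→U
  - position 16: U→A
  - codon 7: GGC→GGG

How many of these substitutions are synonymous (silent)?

Codon 2: CAG (Gln) → CAU (His) — missense.
Codon 3: GGG (Gly) → CGG (Arg) — missense.
Codon 4: AUG (Met) → UUG (Leu) — missense.
Codon 6: UGC (Cys) → AGC (Ser) — missense.
Codon 7: GGC (Gly) → GGG (Gly) — synonymous.
Synonymous: 1 of 5.

1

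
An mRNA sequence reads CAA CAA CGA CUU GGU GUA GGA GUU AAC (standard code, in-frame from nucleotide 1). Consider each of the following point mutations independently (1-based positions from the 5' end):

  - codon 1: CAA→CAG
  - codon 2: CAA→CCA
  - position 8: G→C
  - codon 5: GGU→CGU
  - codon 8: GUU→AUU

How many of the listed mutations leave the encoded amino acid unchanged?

1

Codon 1: CAA (Gln) → CAG (Gln) — synonymous.
Codon 2: CAA (Gln) → CCA (Pro) — missense.
Codon 3: CGA (Arg) → CCA (Pro) — missense.
Codon 5: GGU (Gly) → CGU (Arg) — missense.
Codon 8: GUU (Val) → AUU (Ile) — missense.
Synonymous: 1 of 5.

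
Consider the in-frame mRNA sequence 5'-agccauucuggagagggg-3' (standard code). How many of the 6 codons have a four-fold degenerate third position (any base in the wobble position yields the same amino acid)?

Codon 1 AGC (Ser): third position 2-fold.
Codon 2 CAU (His): third position 2-fold.
Codon 3 UCU (Ser): third position 4-fold.
Codon 4 GGA (Gly): third position 4-fold.
Codon 5 GAG (Glu): third position 2-fold.
Codon 6 GGG (Gly): third position 4-fold.
Four-fold degenerate third positions: 3.

3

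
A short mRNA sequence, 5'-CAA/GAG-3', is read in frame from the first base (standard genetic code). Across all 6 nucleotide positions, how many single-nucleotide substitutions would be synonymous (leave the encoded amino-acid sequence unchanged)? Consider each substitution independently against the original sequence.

2

Codon 1 (CAA, Gln): 1 synonymous substitution.
Codon 2 (GAG, Glu): 1 synonymous substitution.
Total: 1 + 1 = 2.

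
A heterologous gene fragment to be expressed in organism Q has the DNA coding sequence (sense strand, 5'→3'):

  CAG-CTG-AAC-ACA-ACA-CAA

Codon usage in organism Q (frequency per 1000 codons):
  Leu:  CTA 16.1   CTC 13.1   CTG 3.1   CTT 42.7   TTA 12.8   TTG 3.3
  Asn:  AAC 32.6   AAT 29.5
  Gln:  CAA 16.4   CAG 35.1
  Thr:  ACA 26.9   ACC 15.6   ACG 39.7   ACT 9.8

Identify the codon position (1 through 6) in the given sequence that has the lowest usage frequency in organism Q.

2

Codon 1 CAG (Gln): 35.1 per 1000.
Codon 2 CTG (Leu): 3.1 per 1000.
Codon 3 AAC (Asn): 32.6 per 1000.
Codon 4 ACA (Thr): 26.9 per 1000.
Codon 5 ACA (Thr): 26.9 per 1000.
Codon 6 CAA (Gln): 16.4 per 1000.
Lowest frequency is 3.1 at codon 2.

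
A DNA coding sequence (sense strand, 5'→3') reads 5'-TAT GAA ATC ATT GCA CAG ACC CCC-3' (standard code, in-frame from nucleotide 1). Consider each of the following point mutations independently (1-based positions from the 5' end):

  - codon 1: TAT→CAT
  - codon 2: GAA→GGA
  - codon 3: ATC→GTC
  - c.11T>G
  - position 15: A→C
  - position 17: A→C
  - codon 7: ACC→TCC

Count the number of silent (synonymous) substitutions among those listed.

Codon 1: TAT (Tyr) → CAT (His) — missense.
Codon 2: GAA (Glu) → GGA (Gly) — missense.
Codon 3: ATC (Ile) → GTC (Val) — missense.
Codon 4: ATT (Ile) → AGT (Ser) — missense.
Codon 5: GCA (Ala) → GCC (Ala) — synonymous.
Codon 6: CAG (Gln) → CCG (Pro) — missense.
Codon 7: ACC (Thr) → TCC (Ser) — missense.
Synonymous: 1 of 7.

1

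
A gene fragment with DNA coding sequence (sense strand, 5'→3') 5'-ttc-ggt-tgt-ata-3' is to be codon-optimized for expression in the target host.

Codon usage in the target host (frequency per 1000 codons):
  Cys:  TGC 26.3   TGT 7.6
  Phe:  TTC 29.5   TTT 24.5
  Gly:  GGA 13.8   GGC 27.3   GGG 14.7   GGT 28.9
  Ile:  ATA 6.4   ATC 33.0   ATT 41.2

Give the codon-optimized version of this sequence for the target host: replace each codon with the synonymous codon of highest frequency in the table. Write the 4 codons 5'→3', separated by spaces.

Codon 1 (Phe): best is TTC at 29.5.
Codon 2 (Gly): best is GGT at 28.9.
Codon 3 (Cys): best is TGC at 26.3.
Codon 4 (Ile): best is ATT at 41.2.

TTC GGT TGC ATT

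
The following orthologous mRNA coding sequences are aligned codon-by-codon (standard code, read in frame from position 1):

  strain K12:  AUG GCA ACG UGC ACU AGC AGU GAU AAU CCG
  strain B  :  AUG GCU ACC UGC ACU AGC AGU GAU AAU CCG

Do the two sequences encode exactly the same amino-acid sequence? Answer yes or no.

yes

Codon 1: AUG Met / AUG Met — identical.
Codon 2: GCA Ala / GCU Ala — synonymous.
Codon 3: ACG Thr / ACC Thr — synonymous.
Codon 4: UGC Cys / UGC Cys — identical.
Codon 5: ACU Thr / ACU Thr — identical.
Codon 6: AGC Ser / AGC Ser — identical.
Codon 7: AGU Ser / AGU Ser — identical.
Codon 8: GAU Asp / GAU Asp — identical.
Codon 9: AAU Asn / AAU Asn — identical.
Codon 10: CCG Pro / CCG Pro — identical.
Nonsynonymous differences: 0 → same protein.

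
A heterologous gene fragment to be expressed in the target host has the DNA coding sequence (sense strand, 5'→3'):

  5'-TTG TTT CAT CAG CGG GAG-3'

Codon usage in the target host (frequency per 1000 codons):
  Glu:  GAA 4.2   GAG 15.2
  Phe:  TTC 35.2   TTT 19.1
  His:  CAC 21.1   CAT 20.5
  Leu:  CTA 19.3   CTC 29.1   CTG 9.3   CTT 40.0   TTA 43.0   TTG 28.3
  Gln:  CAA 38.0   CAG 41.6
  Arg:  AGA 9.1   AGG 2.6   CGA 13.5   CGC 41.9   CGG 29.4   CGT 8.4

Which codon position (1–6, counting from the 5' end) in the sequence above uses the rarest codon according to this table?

Codon 1 TTG (Leu): 28.3 per 1000.
Codon 2 TTT (Phe): 19.1 per 1000.
Codon 3 CAT (His): 20.5 per 1000.
Codon 4 CAG (Gln): 41.6 per 1000.
Codon 5 CGG (Arg): 29.4 per 1000.
Codon 6 GAG (Glu): 15.2 per 1000.
Lowest frequency is 15.2 at codon 6.

6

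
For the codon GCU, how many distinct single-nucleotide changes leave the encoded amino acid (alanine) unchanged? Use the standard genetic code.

Position 1: none → 0 synonymous.
Position 2: none → 0 synonymous.
Position 3: GCC, GCA, GCG → 3 synonymous.
Total: 0 + 0 + 3 = 3.

3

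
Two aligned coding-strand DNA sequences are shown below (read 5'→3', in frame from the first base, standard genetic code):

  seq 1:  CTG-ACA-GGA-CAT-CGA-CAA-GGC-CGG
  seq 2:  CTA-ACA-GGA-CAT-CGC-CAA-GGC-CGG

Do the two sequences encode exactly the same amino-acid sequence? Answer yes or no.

yes

Codon 1: CTG Leu / CTA Leu — synonymous.
Codon 2: ACA Thr / ACA Thr — identical.
Codon 3: GGA Gly / GGA Gly — identical.
Codon 4: CAT His / CAT His — identical.
Codon 5: CGA Arg / CGC Arg — synonymous.
Codon 6: CAA Gln / CAA Gln — identical.
Codon 7: GGC Gly / GGC Gly — identical.
Codon 8: CGG Arg / CGG Arg — identical.
Nonsynonymous differences: 0 → same protein.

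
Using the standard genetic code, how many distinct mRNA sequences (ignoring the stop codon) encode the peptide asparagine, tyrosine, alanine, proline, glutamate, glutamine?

256

Asn: 2 codons.
Tyr: 2 codons.
Ala: 4 codons.
Pro: 4 codons.
Glu: 2 codons.
Gln: 2 codons.
2 × 2 × 4 × 4 × 2 × 2 = 256.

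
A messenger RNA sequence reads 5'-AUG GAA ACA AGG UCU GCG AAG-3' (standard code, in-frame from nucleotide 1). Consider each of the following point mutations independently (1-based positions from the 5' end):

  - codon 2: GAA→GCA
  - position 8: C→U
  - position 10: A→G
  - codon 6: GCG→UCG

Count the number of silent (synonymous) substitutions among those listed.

0

Codon 2: GAA (Glu) → GCA (Ala) — missense.
Codon 3: ACA (Thr) → AUA (Ile) — missense.
Codon 4: AGG (Arg) → GGG (Gly) — missense.
Codon 6: GCG (Ala) → UCG (Ser) — missense.
Synonymous: 0 of 4.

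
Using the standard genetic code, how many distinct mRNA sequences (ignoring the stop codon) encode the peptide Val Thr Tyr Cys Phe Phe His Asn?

Val: 4 codons.
Thr: 4 codons.
Tyr: 2 codons.
Cys: 2 codons.
Phe: 2 codons.
Phe: 2 codons.
His: 2 codons.
Asn: 2 codons.
4 × 4 × 2 × 2 × 2 × 2 × 2 × 2 = 1024.

1024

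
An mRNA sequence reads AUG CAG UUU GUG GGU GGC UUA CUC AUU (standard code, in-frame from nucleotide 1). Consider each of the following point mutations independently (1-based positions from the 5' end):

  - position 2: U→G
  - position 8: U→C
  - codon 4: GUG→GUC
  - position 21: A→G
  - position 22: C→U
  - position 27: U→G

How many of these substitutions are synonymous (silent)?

2

Codon 1: AUG (Met) → AGG (Arg) — missense.
Codon 3: UUU (Phe) → UCU (Ser) — missense.
Codon 4: GUG (Val) → GUC (Val) — synonymous.
Codon 7: UUA (Leu) → UUG (Leu) — synonymous.
Codon 8: CUC (Leu) → UUC (Phe) — missense.
Codon 9: AUU (Ile) → AUG (Met) — missense.
Synonymous: 2 of 6.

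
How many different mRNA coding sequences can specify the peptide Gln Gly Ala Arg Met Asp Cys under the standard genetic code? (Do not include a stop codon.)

Gln: 2 codons.
Gly: 4 codons.
Ala: 4 codons.
Arg: 6 codons.
Met: 1 codon.
Asp: 2 codons.
Cys: 2 codons.
2 × 4 × 4 × 6 × 1 × 2 × 2 = 768.

768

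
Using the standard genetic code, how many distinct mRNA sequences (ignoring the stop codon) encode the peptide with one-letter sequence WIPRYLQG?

Trp: 1 codon.
Ile: 3 codons.
Pro: 4 codons.
Arg: 6 codons.
Tyr: 2 codons.
Leu: 6 codons.
Gln: 2 codons.
Gly: 4 codons.
1 × 3 × 4 × 6 × 2 × 6 × 2 × 4 = 6912.

6912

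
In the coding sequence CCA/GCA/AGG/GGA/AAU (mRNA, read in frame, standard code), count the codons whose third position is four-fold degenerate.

3

Codon 1 CCA (Pro): third position 4-fold.
Codon 2 GCA (Ala): third position 4-fold.
Codon 3 AGG (Arg): third position 2-fold.
Codon 4 GGA (Gly): third position 4-fold.
Codon 5 AAU (Asn): third position 2-fold.
Four-fold degenerate third positions: 3.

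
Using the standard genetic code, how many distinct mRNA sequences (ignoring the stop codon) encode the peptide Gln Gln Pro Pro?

64

Gln: 2 codons.
Gln: 2 codons.
Pro: 4 codons.
Pro: 4 codons.
2 × 2 × 4 × 4 = 64.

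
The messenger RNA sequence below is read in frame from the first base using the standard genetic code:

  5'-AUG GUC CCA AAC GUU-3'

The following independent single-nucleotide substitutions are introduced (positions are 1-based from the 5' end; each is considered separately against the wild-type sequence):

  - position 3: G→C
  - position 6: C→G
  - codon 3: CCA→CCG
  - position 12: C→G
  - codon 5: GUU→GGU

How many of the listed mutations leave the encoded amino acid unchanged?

Codon 1: AUG (Met) → AUC (Ile) — missense.
Codon 2: GUC (Val) → GUG (Val) — synonymous.
Codon 3: CCA (Pro) → CCG (Pro) — synonymous.
Codon 4: AAC (Asn) → AAG (Lys) — missense.
Codon 5: GUU (Val) → GGU (Gly) — missense.
Synonymous: 2 of 5.

2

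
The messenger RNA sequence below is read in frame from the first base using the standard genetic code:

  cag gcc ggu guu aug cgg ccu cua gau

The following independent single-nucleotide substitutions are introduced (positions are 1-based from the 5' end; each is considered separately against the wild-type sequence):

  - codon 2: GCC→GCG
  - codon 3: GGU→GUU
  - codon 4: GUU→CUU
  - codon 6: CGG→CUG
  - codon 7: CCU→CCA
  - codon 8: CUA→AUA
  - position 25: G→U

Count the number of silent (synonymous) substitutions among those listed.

2

Codon 2: GCC (Ala) → GCG (Ala) — synonymous.
Codon 3: GGU (Gly) → GUU (Val) — missense.
Codon 4: GUU (Val) → CUU (Leu) — missense.
Codon 6: CGG (Arg) → CUG (Leu) — missense.
Codon 7: CCU (Pro) → CCA (Pro) — synonymous.
Codon 8: CUA (Leu) → AUA (Ile) — missense.
Codon 9: GAU (Asp) → UAU (Tyr) — missense.
Synonymous: 2 of 7.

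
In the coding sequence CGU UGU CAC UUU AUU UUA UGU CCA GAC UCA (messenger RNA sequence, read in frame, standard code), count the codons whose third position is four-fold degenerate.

Codon 1 CGU (Arg): third position 4-fold.
Codon 2 UGU (Cys): third position 2-fold.
Codon 3 CAC (His): third position 2-fold.
Codon 4 UUU (Phe): third position 2-fold.
Codon 5 AUU (Ile): third position 3-fold.
Codon 6 UUA (Leu): third position 2-fold.
Codon 7 UGU (Cys): third position 2-fold.
Codon 8 CCA (Pro): third position 4-fold.
Codon 9 GAC (Asp): third position 2-fold.
Codon 10 UCA (Ser): third position 4-fold.
Four-fold degenerate third positions: 3.

3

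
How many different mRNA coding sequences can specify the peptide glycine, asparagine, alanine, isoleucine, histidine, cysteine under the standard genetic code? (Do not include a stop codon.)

384

Gly: 4 codons.
Asn: 2 codons.
Ala: 4 codons.
Ile: 3 codons.
His: 2 codons.
Cys: 2 codons.
4 × 2 × 4 × 3 × 2 × 2 = 384.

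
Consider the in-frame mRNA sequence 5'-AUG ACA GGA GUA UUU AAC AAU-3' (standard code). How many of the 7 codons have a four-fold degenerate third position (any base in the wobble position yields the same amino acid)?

Codon 1 AUG (Met): third position 1-fold.
Codon 2 ACA (Thr): third position 4-fold.
Codon 3 GGA (Gly): third position 4-fold.
Codon 4 GUA (Val): third position 4-fold.
Codon 5 UUU (Phe): third position 2-fold.
Codon 6 AAC (Asn): third position 2-fold.
Codon 7 AAU (Asn): third position 2-fold.
Four-fold degenerate third positions: 3.

3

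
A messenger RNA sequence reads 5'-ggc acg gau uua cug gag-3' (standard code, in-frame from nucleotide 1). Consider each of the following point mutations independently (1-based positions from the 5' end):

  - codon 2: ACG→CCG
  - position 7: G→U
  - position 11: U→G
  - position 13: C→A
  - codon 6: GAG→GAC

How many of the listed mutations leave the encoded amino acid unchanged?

Codon 2: ACG (Thr) → CCG (Pro) — missense.
Codon 3: GAU (Asp) → UAU (Tyr) — missense.
Codon 4: UUA (Leu) → UGA (Stop) — nonsense.
Codon 5: CUG (Leu) → AUG (Met) — missense.
Codon 6: GAG (Glu) → GAC (Asp) — missense.
Synonymous: 0 of 5.

0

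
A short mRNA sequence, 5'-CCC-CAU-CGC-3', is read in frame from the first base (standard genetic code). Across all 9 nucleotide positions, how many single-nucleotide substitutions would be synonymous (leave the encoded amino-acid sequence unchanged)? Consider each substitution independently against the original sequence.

7

Codon 1 (CCC, Pro): 3 synonymous substitutions.
Codon 2 (CAU, His): 1 synonymous substitution.
Codon 3 (CGC, Arg): 3 synonymous substitutions.
Total: 3 + 1 + 3 = 7.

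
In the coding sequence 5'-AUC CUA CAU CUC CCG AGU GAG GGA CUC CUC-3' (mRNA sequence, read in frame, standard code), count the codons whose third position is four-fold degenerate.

6

Codon 1 AUC (Ile): third position 3-fold.
Codon 2 CUA (Leu): third position 4-fold.
Codon 3 CAU (His): third position 2-fold.
Codon 4 CUC (Leu): third position 4-fold.
Codon 5 CCG (Pro): third position 4-fold.
Codon 6 AGU (Ser): third position 2-fold.
Codon 7 GAG (Glu): third position 2-fold.
Codon 8 GGA (Gly): third position 4-fold.
Codon 9 CUC (Leu): third position 4-fold.
Codon 10 CUC (Leu): third position 4-fold.
Four-fold degenerate third positions: 6.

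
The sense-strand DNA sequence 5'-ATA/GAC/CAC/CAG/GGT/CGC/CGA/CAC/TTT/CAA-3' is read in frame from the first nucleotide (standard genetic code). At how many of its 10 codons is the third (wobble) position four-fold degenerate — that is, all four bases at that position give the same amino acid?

Codon 1 ATA (Ile): third position 3-fold.
Codon 2 GAC (Asp): third position 2-fold.
Codon 3 CAC (His): third position 2-fold.
Codon 4 CAG (Gln): third position 2-fold.
Codon 5 GGT (Gly): third position 4-fold.
Codon 6 CGC (Arg): third position 4-fold.
Codon 7 CGA (Arg): third position 4-fold.
Codon 8 CAC (His): third position 2-fold.
Codon 9 TTT (Phe): third position 2-fold.
Codon 10 CAA (Gln): third position 2-fold.
Four-fold degenerate third positions: 3.

3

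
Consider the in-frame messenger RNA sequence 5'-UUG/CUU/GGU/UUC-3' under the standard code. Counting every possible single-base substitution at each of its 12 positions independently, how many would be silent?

Codon 1 (UUG, Leu): 2 synonymous substitutions.
Codon 2 (CUU, Leu): 3 synonymous substitutions.
Codon 3 (GGU, Gly): 3 synonymous substitutions.
Codon 4 (UUC, Phe): 1 synonymous substitution.
Total: 2 + 3 + 3 + 1 = 9.

9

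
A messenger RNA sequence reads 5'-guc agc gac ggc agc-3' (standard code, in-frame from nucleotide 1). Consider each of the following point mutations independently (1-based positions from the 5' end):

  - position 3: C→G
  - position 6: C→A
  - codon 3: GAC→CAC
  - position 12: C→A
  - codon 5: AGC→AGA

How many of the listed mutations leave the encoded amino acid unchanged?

Codon 1: GUC (Val) → GUG (Val) — synonymous.
Codon 2: AGC (Ser) → AGA (Arg) — missense.
Codon 3: GAC (Asp) → CAC (His) — missense.
Codon 4: GGC (Gly) → GGA (Gly) — synonymous.
Codon 5: AGC (Ser) → AGA (Arg) — missense.
Synonymous: 2 of 5.

2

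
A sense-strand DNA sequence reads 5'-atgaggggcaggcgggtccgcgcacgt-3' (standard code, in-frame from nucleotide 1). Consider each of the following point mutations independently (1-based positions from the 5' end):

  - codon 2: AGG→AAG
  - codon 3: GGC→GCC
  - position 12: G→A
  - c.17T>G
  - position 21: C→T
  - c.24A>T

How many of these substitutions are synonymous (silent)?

3

Codon 2: AGG (Arg) → AAG (Lys) — missense.
Codon 3: GGC (Gly) → GCC (Ala) — missense.
Codon 4: AGG (Arg) → AGA (Arg) — synonymous.
Codon 6: GTC (Val) → GGC (Gly) — missense.
Codon 7: CGC (Arg) → CGT (Arg) — synonymous.
Codon 8: GCA (Ala) → GCT (Ala) — synonymous.
Synonymous: 3 of 6.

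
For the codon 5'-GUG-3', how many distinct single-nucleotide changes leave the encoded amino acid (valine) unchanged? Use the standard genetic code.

3

Position 1: none → 0 synonymous.
Position 2: none → 0 synonymous.
Position 3: GUU, GUC, GUA → 3 synonymous.
Total: 0 + 0 + 3 = 3.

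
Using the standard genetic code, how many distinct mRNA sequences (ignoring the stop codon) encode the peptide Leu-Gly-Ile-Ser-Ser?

2592

Leu: 6 codons.
Gly: 4 codons.
Ile: 3 codons.
Ser: 6 codons.
Ser: 6 codons.
6 × 4 × 3 × 6 × 6 = 2592.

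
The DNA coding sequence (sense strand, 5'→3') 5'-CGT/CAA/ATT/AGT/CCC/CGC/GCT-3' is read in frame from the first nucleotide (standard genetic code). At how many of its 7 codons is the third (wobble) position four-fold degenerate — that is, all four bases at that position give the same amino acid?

4

Codon 1 CGT (Arg): third position 4-fold.
Codon 2 CAA (Gln): third position 2-fold.
Codon 3 ATT (Ile): third position 3-fold.
Codon 4 AGT (Ser): third position 2-fold.
Codon 5 CCC (Pro): third position 4-fold.
Codon 6 CGC (Arg): third position 4-fold.
Codon 7 GCT (Ala): third position 4-fold.
Four-fold degenerate third positions: 4.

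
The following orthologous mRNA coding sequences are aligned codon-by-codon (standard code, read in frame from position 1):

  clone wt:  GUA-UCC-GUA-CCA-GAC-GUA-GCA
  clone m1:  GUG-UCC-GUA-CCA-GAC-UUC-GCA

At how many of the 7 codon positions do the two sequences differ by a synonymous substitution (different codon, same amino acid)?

1

Codon 1: GUA Val / GUG Val — synonymous.
Codon 2: UCC Ser / UCC Ser — identical.
Codon 3: GUA Val / GUA Val — identical.
Codon 4: CCA Pro / CCA Pro — identical.
Codon 5: GAC Asp / GAC Asp — identical.
Codon 6: GUA Val / UUC Phe — nonsynonymous.
Codon 7: GCA Ala / GCA Ala — identical.
Synonymous differences: 1.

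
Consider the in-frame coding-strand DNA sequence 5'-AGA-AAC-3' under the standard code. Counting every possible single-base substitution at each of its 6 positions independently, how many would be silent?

3

Codon 1 (AGA, Arg): 2 synonymous substitutions.
Codon 2 (AAC, Asn): 1 synonymous substitution.
Total: 2 + 1 = 3.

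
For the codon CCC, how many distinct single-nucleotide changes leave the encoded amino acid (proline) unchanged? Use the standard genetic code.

3

Position 1: none → 0 synonymous.
Position 2: none → 0 synonymous.
Position 3: CCT, CCA, CCG → 3 synonymous.
Total: 0 + 0 + 3 = 3.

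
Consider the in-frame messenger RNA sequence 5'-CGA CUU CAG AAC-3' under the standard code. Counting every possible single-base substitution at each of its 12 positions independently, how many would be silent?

Codon 1 (CGA, Arg): 4 synonymous substitutions.
Codon 2 (CUU, Leu): 3 synonymous substitutions.
Codon 3 (CAG, Gln): 1 synonymous substitution.
Codon 4 (AAC, Asn): 1 synonymous substitution.
Total: 4 + 3 + 1 + 1 = 9.

9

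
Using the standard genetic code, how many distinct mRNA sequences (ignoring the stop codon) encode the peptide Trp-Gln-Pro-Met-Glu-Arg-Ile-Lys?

576

Trp: 1 codon.
Gln: 2 codons.
Pro: 4 codons.
Met: 1 codon.
Glu: 2 codons.
Arg: 6 codons.
Ile: 3 codons.
Lys: 2 codons.
1 × 2 × 4 × 1 × 2 × 6 × 3 × 2 = 576.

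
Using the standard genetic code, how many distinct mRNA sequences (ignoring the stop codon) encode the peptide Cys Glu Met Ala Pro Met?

Cys: 2 codons.
Glu: 2 codons.
Met: 1 codon.
Ala: 4 codons.
Pro: 4 codons.
Met: 1 codon.
2 × 2 × 1 × 4 × 4 × 1 = 64.

64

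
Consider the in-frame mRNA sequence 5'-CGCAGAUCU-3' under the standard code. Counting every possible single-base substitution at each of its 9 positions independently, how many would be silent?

Codon 1 (CGC, Arg): 3 synonymous substitutions.
Codon 2 (AGA, Arg): 2 synonymous substitutions.
Codon 3 (UCU, Ser): 3 synonymous substitutions.
Total: 3 + 2 + 3 = 8.

8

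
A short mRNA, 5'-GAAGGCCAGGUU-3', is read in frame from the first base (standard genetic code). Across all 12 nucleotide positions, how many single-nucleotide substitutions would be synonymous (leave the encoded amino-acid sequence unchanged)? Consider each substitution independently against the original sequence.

8

Codon 1 (GAA, Glu): 1 synonymous substitution.
Codon 2 (GGC, Gly): 3 synonymous substitutions.
Codon 3 (CAG, Gln): 1 synonymous substitution.
Codon 4 (GUU, Val): 3 synonymous substitutions.
Total: 1 + 3 + 1 + 3 = 8.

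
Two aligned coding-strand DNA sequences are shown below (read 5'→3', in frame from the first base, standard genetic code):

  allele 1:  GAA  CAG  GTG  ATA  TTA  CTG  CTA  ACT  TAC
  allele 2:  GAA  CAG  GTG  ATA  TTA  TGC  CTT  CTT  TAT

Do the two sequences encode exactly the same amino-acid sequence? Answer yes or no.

Codon 1: GAA Glu / GAA Glu — identical.
Codon 2: CAG Gln / CAG Gln — identical.
Codon 3: GTG Val / GTG Val — identical.
Codon 4: ATA Ile / ATA Ile — identical.
Codon 5: TTA Leu / TTA Leu — identical.
Codon 6: CTG Leu / TGC Cys — nonsynonymous.
Codon 7: CTA Leu / CTT Leu — synonymous.
Codon 8: ACT Thr / CTT Leu — nonsynonymous.
Codon 9: TAC Tyr / TAT Tyr — synonymous.
Nonsynonymous differences: 2 → different protein.

no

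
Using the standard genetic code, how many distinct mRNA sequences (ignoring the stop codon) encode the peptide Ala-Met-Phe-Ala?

Ala: 4 codons.
Met: 1 codon.
Phe: 2 codons.
Ala: 4 codons.
4 × 1 × 2 × 4 = 32.

32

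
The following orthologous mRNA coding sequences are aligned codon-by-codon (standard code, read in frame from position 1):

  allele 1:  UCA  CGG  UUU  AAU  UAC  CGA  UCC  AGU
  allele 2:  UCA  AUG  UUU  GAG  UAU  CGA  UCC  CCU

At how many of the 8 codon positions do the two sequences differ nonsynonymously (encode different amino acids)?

3

Codon 1: UCA Ser / UCA Ser — identical.
Codon 2: CGG Arg / AUG Met — nonsynonymous.
Codon 3: UUU Phe / UUU Phe — identical.
Codon 4: AAU Asn / GAG Glu — nonsynonymous.
Codon 5: UAC Tyr / UAU Tyr — synonymous.
Codon 6: CGA Arg / CGA Arg — identical.
Codon 7: UCC Ser / UCC Ser — identical.
Codon 8: AGU Ser / CCU Pro — nonsynonymous.
Nonsynonymous differences: 3.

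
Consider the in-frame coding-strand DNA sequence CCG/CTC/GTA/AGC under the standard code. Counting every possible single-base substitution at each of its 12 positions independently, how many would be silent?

10

Codon 1 (CCG, Pro): 3 synonymous substitutions.
Codon 2 (CTC, Leu): 3 synonymous substitutions.
Codon 3 (GTA, Val): 3 synonymous substitutions.
Codon 4 (AGC, Ser): 1 synonymous substitution.
Total: 3 + 3 + 3 + 1 = 10.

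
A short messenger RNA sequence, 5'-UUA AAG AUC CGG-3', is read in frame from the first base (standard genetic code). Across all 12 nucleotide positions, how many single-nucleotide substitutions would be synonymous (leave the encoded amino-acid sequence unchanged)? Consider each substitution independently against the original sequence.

Codon 1 (UUA, Leu): 2 synonymous substitutions.
Codon 2 (AAG, Lys): 1 synonymous substitution.
Codon 3 (AUC, Ile): 2 synonymous substitutions.
Codon 4 (CGG, Arg): 4 synonymous substitutions.
Total: 2 + 1 + 2 + 4 = 9.

9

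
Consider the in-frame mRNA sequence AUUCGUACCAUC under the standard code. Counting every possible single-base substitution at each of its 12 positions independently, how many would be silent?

Codon 1 (AUU, Ile): 2 synonymous substitutions.
Codon 2 (CGU, Arg): 3 synonymous substitutions.
Codon 3 (ACC, Thr): 3 synonymous substitutions.
Codon 4 (AUC, Ile): 2 synonymous substitutions.
Total: 2 + 3 + 3 + 2 = 10.

10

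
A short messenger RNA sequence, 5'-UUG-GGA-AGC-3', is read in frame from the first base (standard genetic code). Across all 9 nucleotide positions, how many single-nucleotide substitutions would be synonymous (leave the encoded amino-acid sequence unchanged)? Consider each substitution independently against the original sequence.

6

Codon 1 (UUG, Leu): 2 synonymous substitutions.
Codon 2 (GGA, Gly): 3 synonymous substitutions.
Codon 3 (AGC, Ser): 1 synonymous substitution.
Total: 2 + 3 + 1 = 6.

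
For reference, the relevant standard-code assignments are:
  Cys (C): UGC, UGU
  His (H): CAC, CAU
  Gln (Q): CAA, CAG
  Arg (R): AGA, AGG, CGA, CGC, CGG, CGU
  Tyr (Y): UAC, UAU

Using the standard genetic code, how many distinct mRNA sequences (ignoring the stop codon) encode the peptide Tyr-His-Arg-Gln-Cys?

96

Tyr: 2 codons.
His: 2 codons.
Arg: 6 codons.
Gln: 2 codons.
Cys: 2 codons.
2 × 2 × 6 × 2 × 2 = 96.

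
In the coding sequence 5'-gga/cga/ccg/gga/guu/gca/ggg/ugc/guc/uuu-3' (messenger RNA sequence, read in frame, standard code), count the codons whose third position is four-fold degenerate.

Codon 1 GGA (Gly): third position 4-fold.
Codon 2 CGA (Arg): third position 4-fold.
Codon 3 CCG (Pro): third position 4-fold.
Codon 4 GGA (Gly): third position 4-fold.
Codon 5 GUU (Val): third position 4-fold.
Codon 6 GCA (Ala): third position 4-fold.
Codon 7 GGG (Gly): third position 4-fold.
Codon 8 UGC (Cys): third position 2-fold.
Codon 9 GUC (Val): third position 4-fold.
Codon 10 UUU (Phe): third position 2-fold.
Four-fold degenerate third positions: 8.

8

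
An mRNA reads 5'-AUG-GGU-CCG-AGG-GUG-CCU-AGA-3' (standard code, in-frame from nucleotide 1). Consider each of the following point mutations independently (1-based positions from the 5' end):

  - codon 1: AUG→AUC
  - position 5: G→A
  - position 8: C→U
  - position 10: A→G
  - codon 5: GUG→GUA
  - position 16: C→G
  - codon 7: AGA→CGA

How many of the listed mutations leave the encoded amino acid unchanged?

2

Codon 1: AUG (Met) → AUC (Ile) — missense.
Codon 2: GGU (Gly) → GAU (Asp) — missense.
Codon 3: CCG (Pro) → CUG (Leu) — missense.
Codon 4: AGG (Arg) → GGG (Gly) — missense.
Codon 5: GUG (Val) → GUA (Val) — synonymous.
Codon 6: CCU (Pro) → GCU (Ala) — missense.
Codon 7: AGA (Arg) → CGA (Arg) — synonymous.
Synonymous: 2 of 7.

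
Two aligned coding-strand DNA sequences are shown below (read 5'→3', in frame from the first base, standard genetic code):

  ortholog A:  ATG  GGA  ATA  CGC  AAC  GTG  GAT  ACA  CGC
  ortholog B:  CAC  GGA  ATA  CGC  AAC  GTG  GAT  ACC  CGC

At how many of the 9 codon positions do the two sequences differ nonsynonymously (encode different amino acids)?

1

Codon 1: ATG Met / CAC His — nonsynonymous.
Codon 2: GGA Gly / GGA Gly — identical.
Codon 3: ATA Ile / ATA Ile — identical.
Codon 4: CGC Arg / CGC Arg — identical.
Codon 5: AAC Asn / AAC Asn — identical.
Codon 6: GTG Val / GTG Val — identical.
Codon 7: GAT Asp / GAT Asp — identical.
Codon 8: ACA Thr / ACC Thr — synonymous.
Codon 9: CGC Arg / CGC Arg — identical.
Nonsynonymous differences: 1.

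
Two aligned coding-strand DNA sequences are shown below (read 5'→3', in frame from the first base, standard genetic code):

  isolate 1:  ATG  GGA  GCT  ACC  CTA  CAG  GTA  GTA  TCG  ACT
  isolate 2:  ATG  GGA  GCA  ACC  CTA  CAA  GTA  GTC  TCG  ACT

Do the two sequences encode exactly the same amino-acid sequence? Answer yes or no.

Codon 1: ATG Met / ATG Met — identical.
Codon 2: GGA Gly / GGA Gly — identical.
Codon 3: GCT Ala / GCA Ala — synonymous.
Codon 4: ACC Thr / ACC Thr — identical.
Codon 5: CTA Leu / CTA Leu — identical.
Codon 6: CAG Gln / CAA Gln — synonymous.
Codon 7: GTA Val / GTA Val — identical.
Codon 8: GTA Val / GTC Val — synonymous.
Codon 9: TCG Ser / TCG Ser — identical.
Codon 10: ACT Thr / ACT Thr — identical.
Nonsynonymous differences: 0 → same protein.

yes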